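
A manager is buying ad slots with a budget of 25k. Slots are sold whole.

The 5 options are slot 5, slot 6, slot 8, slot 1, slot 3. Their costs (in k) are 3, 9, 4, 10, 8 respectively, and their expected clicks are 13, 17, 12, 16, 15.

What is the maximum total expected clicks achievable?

57

Allowing fractional choices, the relaxed optimum would be about 58.6, but ad slots are indivisible.
slot 5 + slot 6 + slot 8 + slot 3: cost 3 + 9 + 4 + 8 = 24 ≤ 25, expected clicks 13 + 17 + 12 + 15 = 57.
slot 5 + slot 8 + slot 1 + slot 3: cost 3 + 4 + 10 + 8 = 25 ≤ 25, expected clicks 13 + 12 + 16 + 15 = 56.
slot 5 + slot 6 + slot 1: cost 3 + 9 + 10 = 22 ≤ 25, expected clicks 13 + 17 + 16 = 46.
Best is slot 5, slot 6, slot 8, and slot 3 with total expected clicks 57.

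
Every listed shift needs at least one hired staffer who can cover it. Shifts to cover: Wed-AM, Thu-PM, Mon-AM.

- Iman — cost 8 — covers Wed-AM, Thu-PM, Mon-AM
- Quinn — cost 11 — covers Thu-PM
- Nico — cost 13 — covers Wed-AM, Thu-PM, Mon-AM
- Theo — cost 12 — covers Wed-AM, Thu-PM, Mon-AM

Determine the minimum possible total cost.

Iman alone covers Wed-AM, Thu-PM, Mon-AM — every shift.
Total cost: 8.
No cover costs less than 8.

8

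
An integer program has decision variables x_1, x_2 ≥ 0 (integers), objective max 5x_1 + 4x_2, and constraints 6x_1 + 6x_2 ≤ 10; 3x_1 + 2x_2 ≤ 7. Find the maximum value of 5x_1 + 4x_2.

Relaxing integrality, the LP optimum is 8.33 at (x_1,x_2) = (1.67, 0), which is not an integer point.
(x_1,x_2)=(1,0) is feasible, giving 5.
(x_1,x_2)=(0,1) is feasible, giving 4.
(x_1,x_2)=(0,0) is feasible, giving 0.
Maximum is 5 at (x_1,x_2)=(1,0).

5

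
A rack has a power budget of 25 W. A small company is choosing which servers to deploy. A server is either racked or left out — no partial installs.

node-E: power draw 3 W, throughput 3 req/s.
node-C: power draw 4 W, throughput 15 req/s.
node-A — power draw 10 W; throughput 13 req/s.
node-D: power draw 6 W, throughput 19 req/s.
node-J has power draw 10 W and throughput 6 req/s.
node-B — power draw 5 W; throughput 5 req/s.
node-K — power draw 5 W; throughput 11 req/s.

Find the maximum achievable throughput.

58

Treat it as a binary knapsack problem.
node-C + node-A + node-D + node-K: power draw 4 + 10 + 6 + 5 = 25 ≤ 25, throughput 15 + 13 + 19 + 11 = 58.
node-E + node-C + node-D + node-B + node-K: power draw 3 + 4 + 6 + 5 + 5 = 23 ≤ 25, throughput 3 + 15 + 19 + 5 + 11 = 53.
Best is node-C, node-A, node-D, and node-K with total throughput 58.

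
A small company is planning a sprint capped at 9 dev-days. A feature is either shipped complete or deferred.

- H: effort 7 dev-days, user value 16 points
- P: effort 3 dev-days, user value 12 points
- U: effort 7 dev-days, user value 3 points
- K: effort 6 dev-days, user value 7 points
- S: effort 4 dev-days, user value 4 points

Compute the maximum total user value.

This is an integer program with binary decision variables.
Take P and K: effort 3 + 6 = 9 ≤ 9, user value 12 + 7 = 19.
No other feasible combination does better.

19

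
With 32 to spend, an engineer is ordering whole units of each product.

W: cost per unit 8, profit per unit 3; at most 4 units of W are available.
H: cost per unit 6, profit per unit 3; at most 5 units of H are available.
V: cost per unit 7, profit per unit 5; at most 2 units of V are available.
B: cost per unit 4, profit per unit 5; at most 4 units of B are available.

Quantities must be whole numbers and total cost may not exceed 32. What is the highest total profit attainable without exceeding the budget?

This is a bounded integer knapsack.
B has the best ratio (5/4); taking only B gives at most 4×5 = 20 (stopped by the supply cap of 4).
Mixing does better — 2×V and 4×B: cost 30 ≤ 32, profit 2·5 + 4·5 = 30.

30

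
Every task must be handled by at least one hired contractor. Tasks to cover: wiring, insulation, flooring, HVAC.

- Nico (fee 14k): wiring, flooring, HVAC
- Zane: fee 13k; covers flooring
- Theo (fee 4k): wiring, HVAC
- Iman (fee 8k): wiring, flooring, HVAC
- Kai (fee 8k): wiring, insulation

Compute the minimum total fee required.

This is an integer covering problem.
The greedy cost-per-new-task heuristic would pick Theo, Iman, and Kai for 20, but a cheaper cover exists.
Choose Iman and Kai: together they cover wiring, insulation, flooring, HVAC — every task.
Total fee: 8 + 8 = 16.
No cover costs less than 16.

16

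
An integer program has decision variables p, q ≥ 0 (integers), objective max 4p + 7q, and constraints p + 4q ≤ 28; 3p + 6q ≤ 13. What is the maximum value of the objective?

(p,q)=(4,0): 1·4+4·0=4≤28, 3·4+6·0=12≤13, objective 16.
(p,q)=(3,0): 1·3+4·0=3≤28, 3·3+6·0=9≤13, objective 12.
The best lattice point is (4,0), giving 16.

16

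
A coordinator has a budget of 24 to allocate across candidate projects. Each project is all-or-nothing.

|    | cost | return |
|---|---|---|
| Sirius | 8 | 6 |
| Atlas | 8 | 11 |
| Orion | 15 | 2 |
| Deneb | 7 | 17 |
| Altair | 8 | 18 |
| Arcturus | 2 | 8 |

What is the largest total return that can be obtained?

46

Treat it as a binary knapsack problem.
Atlas + Deneb + Altair: cost 8 + 7 + 8 = 23 ≤ 24, return 11 + 17 + 18 = 46.
Deneb + Altair + Arcturus: cost 7 + 8 + 2 = 17 ≤ 24, return 17 + 18 + 8 = 43.
Best is Atlas, Deneb, and Altair with total return 46.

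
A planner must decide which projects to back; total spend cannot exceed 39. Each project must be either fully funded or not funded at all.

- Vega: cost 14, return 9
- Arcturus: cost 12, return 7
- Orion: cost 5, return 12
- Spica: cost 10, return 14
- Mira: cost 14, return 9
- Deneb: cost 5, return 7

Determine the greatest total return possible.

42

Allowing fractional choices, the relaxed optimum would be about 45.2, but projects are indivisible.
Orion + Spica + Mira + Deneb: cost 5 + 10 + 14 + 5 = 34 ≤ 39, return 12 + 14 + 9 + 7 = 42.
Arcturus + Orion + Spica + Deneb: cost 12 + 5 + 10 + 5 = 32 ≤ 39, return 7 + 12 + 14 + 7 = 40.
Vega + Orion + Spica + Deneb: cost 14 + 5 + 10 + 5 = 34 ≤ 39, return 9 + 12 + 14 + 7 = 42.
The maximum return is 42; one optimal choice is Vega, Orion, Spica, and Deneb.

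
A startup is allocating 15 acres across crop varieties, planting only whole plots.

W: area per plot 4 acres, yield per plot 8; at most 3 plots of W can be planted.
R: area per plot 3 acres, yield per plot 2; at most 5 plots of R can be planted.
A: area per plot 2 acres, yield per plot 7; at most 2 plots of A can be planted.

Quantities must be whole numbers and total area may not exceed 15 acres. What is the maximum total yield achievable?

A has the best ratio (7/2); taking only A gives at most 2×7 = 14 (stopped by the supply cap of 2).
Mixing does better — 2×W, 1×R, and 2×A: area 15 ≤ 15, yield 2·8 + 1·2 + 2·7 = 32.

32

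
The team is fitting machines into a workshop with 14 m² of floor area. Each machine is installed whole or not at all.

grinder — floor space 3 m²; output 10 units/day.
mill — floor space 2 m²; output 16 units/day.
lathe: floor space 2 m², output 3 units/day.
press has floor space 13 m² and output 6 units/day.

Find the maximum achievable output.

Take grinder, mill, and lathe: floor space 3 + 2 + 2 = 7 ≤ 14, output 10 + 16 + 3 = 29.
No other feasible combination does better.

29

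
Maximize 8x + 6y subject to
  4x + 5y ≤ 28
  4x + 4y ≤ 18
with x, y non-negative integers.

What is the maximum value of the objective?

32

Relaxing integrality, the LP optimum is 36.00 at (x,y) = (4.5, 0), which is not an integer point.
(x,y)=(4,0): 4·4+5·0=16≤28, 4·4+4·0=16≤18, objective 32.
(x,y)=(3,1): 4·3+5·1=17≤28, 4·3+4·1=16≤18, objective 30.
(x,y)=(3,0): 4·3+5·0=12≤28, 4·3+4·0=12≤18, objective 24.
Maximum is 32 at (x,y)=(4,0).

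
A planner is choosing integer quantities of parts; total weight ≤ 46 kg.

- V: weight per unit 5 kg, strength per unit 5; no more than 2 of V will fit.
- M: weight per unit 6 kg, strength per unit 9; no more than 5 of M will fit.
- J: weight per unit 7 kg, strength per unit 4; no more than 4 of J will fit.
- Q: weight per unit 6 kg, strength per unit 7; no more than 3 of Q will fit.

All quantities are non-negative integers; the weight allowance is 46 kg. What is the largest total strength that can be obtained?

62

M has the best ratio (9/6); taking only M gives at most 5×9 = 45 (stopped by the supply cap of 5).
Mixing does better — 2×V, 5×M, and 1×Q: weight 46 ≤ 46, strength 2·5 + 5·9 + 1·7 = 62.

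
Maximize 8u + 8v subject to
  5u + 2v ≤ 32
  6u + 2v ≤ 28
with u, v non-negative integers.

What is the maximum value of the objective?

112

(u,v)=(0,14): 5·0+2·14=28≤32, 6·0+2·14=28≤28, objective 112.
(u,v)=(0,13): 5·0+2·13=26≤32, 6·0+2·13=26≤28, objective 104.
Maximum is 112 at (u,v)=(0,14).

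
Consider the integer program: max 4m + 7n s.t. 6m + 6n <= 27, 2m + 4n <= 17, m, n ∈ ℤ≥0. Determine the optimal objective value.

28

(m,n)=(0,4) is feasible, giving 28.
(m,n)=(1,3) is feasible, giving 25.
(m,n)=(0,3) is feasible, giving 21.
Maximum is 28 at (m,n)=(0,4).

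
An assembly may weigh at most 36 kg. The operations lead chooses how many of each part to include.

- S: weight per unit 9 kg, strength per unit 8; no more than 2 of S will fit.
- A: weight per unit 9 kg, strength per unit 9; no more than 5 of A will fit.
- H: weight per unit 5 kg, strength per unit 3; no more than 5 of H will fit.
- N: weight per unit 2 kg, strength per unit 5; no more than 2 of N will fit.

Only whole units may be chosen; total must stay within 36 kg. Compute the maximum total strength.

N has the best ratio (5/2); taking only N gives at most 2×5 = 10 (stopped by the supply cap of 2).
Mixing does better — 3×A, 1×H, and 2×N: weight 36 ≤ 36, strength 3·9 + 1·3 + 2·5 = 40.

40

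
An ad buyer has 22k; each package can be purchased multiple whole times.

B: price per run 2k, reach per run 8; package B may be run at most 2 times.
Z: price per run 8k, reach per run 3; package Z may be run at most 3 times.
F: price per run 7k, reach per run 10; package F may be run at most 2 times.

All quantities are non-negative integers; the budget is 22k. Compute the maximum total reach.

36

B has the best ratio (8/2); taking only B gives at most 2×8 = 16 (stopped by the supply cap of 2).
Mixing does better — 2×B and 2×F: price 18 ≤ 22, reach 2·8 + 2·10 = 36.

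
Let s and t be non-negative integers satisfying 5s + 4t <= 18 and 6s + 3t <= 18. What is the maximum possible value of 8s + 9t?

Relaxing integrality, the LP optimum is 40.50 at (s,t) = (0, 4.5), which is not an integer point.
(s,t)=(0,4): 5·0+4·4=16≤18, 6·0+3·4=12≤18, objective 36.
(s,t)=(1,3): 5·1+4·3=17≤18, 6·1+3·3=15≤18, objective 35.
(s,t)=(0,3): 5·0+4·3=12≤18, 6·0+3·3=9≤18, objective 27.
Maximum is 36 at (s,t)=(0,4).

36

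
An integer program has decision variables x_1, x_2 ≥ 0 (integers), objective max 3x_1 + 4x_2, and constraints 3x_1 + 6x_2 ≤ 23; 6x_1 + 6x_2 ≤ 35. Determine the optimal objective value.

17

(x_1,x_2)=(3,2): 3·3+6·2=21≤23, 6·3+6·2=30≤35, objective 17.
(x_1,x_2)=(4,1): 3·4+6·1=18≤23, 6·4+6·1=30≤35, objective 16.
(x_1,x_2)=(5,0): 3·5+6·0=15≤23, 6·5+6·0=30≤35, objective 15.
(x_1,x_2)=(2,2): 3·2+6·2=18≤23, 6·2+6·2=24≤35, objective 14.
No feasible integer point exceeds 17.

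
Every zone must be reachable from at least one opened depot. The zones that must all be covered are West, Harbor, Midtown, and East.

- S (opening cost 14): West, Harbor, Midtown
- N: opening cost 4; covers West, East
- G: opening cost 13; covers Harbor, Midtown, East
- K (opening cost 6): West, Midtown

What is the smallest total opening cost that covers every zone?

This is a weighted set-cover instance.
The greedy cost-per-new-zone heuristic would pick N, K, and G for 23, but a cheaper cover exists.
Choose N and G: together they cover West, Harbor, Midtown, East — every zone.
Total opening cost: 4 + 13 = 17.
No cover costs less than 17.

17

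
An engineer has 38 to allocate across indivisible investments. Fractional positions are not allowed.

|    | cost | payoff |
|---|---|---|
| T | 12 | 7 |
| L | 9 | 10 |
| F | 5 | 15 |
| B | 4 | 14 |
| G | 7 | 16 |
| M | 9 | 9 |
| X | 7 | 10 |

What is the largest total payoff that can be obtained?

65

F + B + G + M + X: cost 5 + 4 + 7 + 9 + 7 = 32 ≤ 38, payoff 15 + 14 + 16 + 9 + 10 = 64.
L + F + B + G + M: cost 9 + 5 + 4 + 7 + 9 = 34 ≤ 38, payoff 10 + 15 + 14 + 16 + 9 = 64.
L + F + B + G + X: cost 9 + 5 + 4 + 7 + 7 = 32 ≤ 38, payoff 10 + 15 + 14 + 16 + 10 = 65.
Best is L, F, B, G, and X with total payoff 65.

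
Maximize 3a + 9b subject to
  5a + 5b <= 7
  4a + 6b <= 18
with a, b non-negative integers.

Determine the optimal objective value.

Relaxing integrality, the LP optimum is 12.60 at (a,b) = (0, 1.4), which is not an integer point.
(a,b)=(0,1) is feasible, giving 9.
(a,b)=(1,0) is feasible, giving 3.
No feasible integer point exceeds 9.

9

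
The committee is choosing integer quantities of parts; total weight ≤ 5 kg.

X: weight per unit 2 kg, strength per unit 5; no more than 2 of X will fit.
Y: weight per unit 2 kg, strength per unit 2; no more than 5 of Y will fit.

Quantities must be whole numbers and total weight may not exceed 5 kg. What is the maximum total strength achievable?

10

X has the best ratio (5/2); taking only X gives at most 2×5 = 10 (stopped by the weight limit).
Optimal: 2×X: weight 4 ≤ 5, strength 2·5 = 10.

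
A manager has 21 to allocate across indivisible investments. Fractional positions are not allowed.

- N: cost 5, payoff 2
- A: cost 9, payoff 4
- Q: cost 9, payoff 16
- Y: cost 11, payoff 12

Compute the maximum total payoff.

28

N + Q: cost 5 + 9 = 14 ≤ 21, payoff 2 + 16 = 18.
Q + Y: cost 9 + 11 = 20 ≤ 21, payoff 16 + 12 = 28.
A + Q: cost 9 + 9 = 18 ≤ 21, payoff 4 + 16 = 20.
Best is Q and Y with total payoff 28.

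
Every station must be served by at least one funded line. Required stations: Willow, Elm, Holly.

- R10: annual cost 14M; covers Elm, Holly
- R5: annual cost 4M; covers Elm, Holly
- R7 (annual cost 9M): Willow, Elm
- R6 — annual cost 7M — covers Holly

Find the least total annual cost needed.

13

This is a weighted set-cover instance.
Choose R5 and R7: together they cover Willow, Elm, Holly — every station.
Total annual cost: 4 + 9 = 13.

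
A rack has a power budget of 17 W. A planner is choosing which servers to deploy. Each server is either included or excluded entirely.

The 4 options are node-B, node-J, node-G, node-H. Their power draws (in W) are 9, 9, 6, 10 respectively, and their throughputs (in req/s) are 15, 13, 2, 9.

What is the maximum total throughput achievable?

Allowing fractional choices, the relaxed optimum would be about 26.6, but servers are indivisible.
node-B: power draw 9 ≤ 17, throughput 15.
node-B + node-G: power draw 9 + 6 = 15 ≤ 17, throughput 15 + 2 = 17.
Best is node-B and node-G with total throughput 17.

17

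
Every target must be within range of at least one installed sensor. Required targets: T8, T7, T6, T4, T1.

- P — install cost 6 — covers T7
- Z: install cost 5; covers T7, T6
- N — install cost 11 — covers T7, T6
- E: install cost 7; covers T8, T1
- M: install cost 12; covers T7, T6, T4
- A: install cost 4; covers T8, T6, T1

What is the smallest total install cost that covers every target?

This is an integer covering problem.
Choose M and A: together they cover T8, T7, T6, T4, T1 — every target.
Total install cost: 12 + 4 = 16.

16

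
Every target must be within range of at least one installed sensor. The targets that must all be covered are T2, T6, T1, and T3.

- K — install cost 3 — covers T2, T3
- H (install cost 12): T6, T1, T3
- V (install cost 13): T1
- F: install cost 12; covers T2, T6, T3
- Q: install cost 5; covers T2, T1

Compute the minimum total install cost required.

15

Choose K and H: together they cover T2, T6, T1, T3 — every target.
Total install cost: 3 + 12 = 15.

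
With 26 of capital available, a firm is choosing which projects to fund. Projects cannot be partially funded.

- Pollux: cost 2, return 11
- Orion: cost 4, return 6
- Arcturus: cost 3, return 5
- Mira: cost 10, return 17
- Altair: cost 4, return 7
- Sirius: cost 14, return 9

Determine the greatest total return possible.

46

Take Pollux, Orion, Arcturus, Mira, and Altair: cost 2 + 4 + 3 + 10 + 4 = 23 ≤ 26, return 11 + 6 + 5 + 17 + 7 = 46.
No other feasible combination does better.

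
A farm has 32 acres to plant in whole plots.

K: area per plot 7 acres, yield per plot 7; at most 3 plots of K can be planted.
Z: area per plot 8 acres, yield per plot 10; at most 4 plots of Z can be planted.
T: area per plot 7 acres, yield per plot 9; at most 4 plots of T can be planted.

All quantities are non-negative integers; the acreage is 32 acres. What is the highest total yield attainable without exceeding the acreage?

Take 4×Z: area 32 ≤ 32, yield 4·10 = 40.
No other integer combination yields more.

40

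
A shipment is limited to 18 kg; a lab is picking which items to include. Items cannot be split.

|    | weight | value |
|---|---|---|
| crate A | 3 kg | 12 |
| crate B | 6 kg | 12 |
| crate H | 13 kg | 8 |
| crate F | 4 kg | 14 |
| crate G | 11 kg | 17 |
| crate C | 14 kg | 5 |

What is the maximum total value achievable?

43

Allowing fractional choices, the relaxed optimum would be about 45.7, but items are indivisible.
crate A + crate F + crate G: weight 3 + 4 + 11 = 18 ≤ 18, value 12 + 14 + 17 = 43.
crate A + crate B + crate F: weight 3 + 6 + 4 = 13 ≤ 18, value 12 + 12 + 14 = 38.
crate F + crate G: weight 4 + 11 = 15 ≤ 18, value 14 + 17 = 31.
Best is crate A, crate F, and crate G with total value 43.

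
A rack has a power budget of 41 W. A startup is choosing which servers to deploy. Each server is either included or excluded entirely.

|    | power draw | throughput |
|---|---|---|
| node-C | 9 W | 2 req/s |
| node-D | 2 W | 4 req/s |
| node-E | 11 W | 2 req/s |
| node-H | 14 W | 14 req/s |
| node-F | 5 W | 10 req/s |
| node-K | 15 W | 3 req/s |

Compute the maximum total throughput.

32

node-C + node-D + node-H + node-F: power draw 9 + 2 + 14 + 5 = 30 ≤ 41, throughput 2 + 4 + 14 + 10 = 30.
node-C + node-D + node-E + node-H + node-F: power draw 9 + 2 + 11 + 14 + 5 = 41 ≤ 41, throughput 2 + 4 + 2 + 14 + 10 = 32.
node-D + node-H + node-F + node-K: power draw 2 + 14 + 5 + 15 = 36 ≤ 41, throughput 4 + 14 + 10 + 3 = 31.
Best is node-C, node-D, node-E, node-H, and node-F with total throughput 32.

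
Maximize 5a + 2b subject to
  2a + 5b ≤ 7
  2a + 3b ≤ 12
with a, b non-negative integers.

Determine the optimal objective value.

The continuous relaxation peaks at (3.5, 0) with value 17.50; rounding to a feasible lattice point costs some objective.
(a,b)=(3,0): 2·3+5·0=6≤7, 2·3+3·0=6≤12, objective 15.
(a,b)=(2,0): 2·2+5·0=4≤7, 2·2+3·0=4≤12, objective 10.
No feasible integer point exceeds 15.

15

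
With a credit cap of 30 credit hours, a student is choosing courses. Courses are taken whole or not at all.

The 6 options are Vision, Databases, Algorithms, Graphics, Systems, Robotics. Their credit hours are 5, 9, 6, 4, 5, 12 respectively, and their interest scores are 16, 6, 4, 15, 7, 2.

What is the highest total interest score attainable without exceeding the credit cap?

Vision + Databases + Graphics + Systems: credit hours 5 + 9 + 4 + 5 = 23 ≤ 30, interest score 16 + 6 + 15 + 7 = 44.
Vision + Algorithms + Graphics + Systems: credit hours 5 + 6 + 4 + 5 = 20 ≤ 30, interest score 16 + 4 + 15 + 7 = 42.
Vision + Databases + Algorithms + Graphics + Systems: credit hours 5 + 9 + 6 + 4 + 5 = 29 ≤ 30, interest score 16 + 6 + 4 + 15 + 7 = 48.
Best is Vision, Databases, Algorithms, Graphics, and Systems with total interest score 48.

48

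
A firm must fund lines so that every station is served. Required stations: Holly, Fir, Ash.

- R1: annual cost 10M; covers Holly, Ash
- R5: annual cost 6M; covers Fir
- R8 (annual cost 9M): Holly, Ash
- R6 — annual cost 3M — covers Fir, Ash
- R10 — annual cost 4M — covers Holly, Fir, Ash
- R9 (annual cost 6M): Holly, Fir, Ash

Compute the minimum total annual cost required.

R10 alone covers Holly, Fir, Ash — every station.
Total annual cost: 4.
No cover costs less than 4.

4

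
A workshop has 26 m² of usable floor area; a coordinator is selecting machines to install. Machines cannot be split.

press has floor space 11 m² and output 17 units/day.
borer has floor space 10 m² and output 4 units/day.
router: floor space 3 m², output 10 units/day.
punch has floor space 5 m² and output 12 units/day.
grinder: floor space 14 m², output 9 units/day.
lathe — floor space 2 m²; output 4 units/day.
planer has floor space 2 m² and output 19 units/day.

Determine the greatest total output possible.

Allowing fractional choices, the relaxed optimum would be about 63.9, but machines are indivisible.
press + router + punch + planer: floor space 11 + 3 + 5 + 2 = 21 ≤ 26, output 17 + 10 + 12 + 19 = 58.
press + router + punch + lathe + planer: floor space 11 + 3 + 5 + 2 + 2 = 23 ≤ 26, output 17 + 10 + 12 + 4 + 19 = 62.
router + punch + grinder + lathe + planer: floor space 3 + 5 + 14 + 2 + 2 = 26 ≤ 26, output 10 + 12 + 9 + 4 + 19 = 54.
Best is press, router, punch, lathe, and planer with total output 62.

62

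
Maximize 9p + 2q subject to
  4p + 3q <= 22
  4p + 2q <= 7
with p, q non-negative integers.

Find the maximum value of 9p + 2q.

11

(p,q)=(1,1): 4·1+3·1=7≤22, 4·1+2·1=6≤7, objective 11.
(p,q)=(1,0): 4·1+3·0=4≤22, 4·1+2·0=4≤7, objective 9.
No feasible integer point exceeds 11.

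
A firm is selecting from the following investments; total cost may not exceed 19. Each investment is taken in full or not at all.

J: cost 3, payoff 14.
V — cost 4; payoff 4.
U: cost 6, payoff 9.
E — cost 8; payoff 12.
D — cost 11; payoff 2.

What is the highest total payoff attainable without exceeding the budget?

Take J, U, and E: cost 3 + 6 + 8 = 17 ≤ 19, payoff 14 + 9 + 12 = 35.
No other feasible combination does better.

35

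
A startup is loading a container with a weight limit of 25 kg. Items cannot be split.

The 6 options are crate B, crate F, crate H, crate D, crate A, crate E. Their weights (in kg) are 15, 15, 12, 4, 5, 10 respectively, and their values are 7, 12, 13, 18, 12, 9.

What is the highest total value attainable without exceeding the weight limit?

This is an integer program with binary decision variables.
crate D + crate A + crate E: weight 4 + 5 + 10 = 19 ≤ 25, value 18 + 12 + 9 = 39.
crate F + crate D + crate A: weight 15 + 4 + 5 = 24 ≤ 25, value 12 + 18 + 12 = 42.
crate H + crate D + crate A: weight 12 + 4 + 5 = 21 ≤ 25, value 13 + 18 + 12 = 43.
Best is crate H, crate D, and crate A with total value 43.

43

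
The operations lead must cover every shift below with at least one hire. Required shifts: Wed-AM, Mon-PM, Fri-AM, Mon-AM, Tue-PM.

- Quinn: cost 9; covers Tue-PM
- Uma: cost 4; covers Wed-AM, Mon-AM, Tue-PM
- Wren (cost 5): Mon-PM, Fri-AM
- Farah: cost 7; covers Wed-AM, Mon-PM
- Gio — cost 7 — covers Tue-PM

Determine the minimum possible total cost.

9

Choose Uma and Wren: together they cover Wed-AM, Mon-PM, Fri-AM, Mon-AM, Tue-PM — every shift.
Total cost: 4 + 5 = 9.
No cover costs less than 9.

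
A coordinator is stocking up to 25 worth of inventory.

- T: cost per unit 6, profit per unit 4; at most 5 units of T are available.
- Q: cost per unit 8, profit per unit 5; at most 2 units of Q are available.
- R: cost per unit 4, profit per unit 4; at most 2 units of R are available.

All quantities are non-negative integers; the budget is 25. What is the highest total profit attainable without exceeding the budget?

18

This is a bounded integer knapsack.
R has the best ratio (4/4); taking only R gives at most 2×4 = 8 (stopped by the supply cap of 2).
Mixing does better — 2×Q and 2×R: cost 24 ≤ 25, profit 2·5 + 2·4 = 18.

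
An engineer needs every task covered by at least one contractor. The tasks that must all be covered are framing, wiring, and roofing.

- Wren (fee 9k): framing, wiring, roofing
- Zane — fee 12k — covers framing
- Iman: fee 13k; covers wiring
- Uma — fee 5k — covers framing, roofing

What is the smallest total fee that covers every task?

This is a weighted set-cover instance.
Wren alone covers framing, wiring, roofing — every task.
Total fee: 9.

9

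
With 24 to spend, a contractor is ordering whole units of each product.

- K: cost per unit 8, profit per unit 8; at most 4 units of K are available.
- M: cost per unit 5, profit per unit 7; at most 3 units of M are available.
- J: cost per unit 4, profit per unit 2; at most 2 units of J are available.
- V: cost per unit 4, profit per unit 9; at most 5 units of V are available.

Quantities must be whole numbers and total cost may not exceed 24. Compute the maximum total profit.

5×V: cost 20 ≤ 24, profit 5·9 = 45.
1×J and 5×V: cost 24 ≤ 24, profit 1·2 + 5·9 = 47.
Best is 47.

47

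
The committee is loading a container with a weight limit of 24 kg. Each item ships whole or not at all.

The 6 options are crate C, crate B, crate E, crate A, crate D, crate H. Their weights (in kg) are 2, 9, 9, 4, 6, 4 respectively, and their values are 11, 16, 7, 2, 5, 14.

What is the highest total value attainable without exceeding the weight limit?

48

Allowing fractional choices, the relaxed optimum would be about 48.3, but items are indivisible.
crate C + crate B + crate A + crate H: weight 2 + 9 + 4 + 4 = 19 ≤ 24, value 11 + 16 + 2 + 14 = 43.
crate C + crate B + crate E + crate H: weight 2 + 9 + 9 + 4 = 24 ≤ 24, value 11 + 16 + 7 + 14 = 48.
crate C + crate B + crate D + crate H: weight 2 + 9 + 6 + 4 = 21 ≤ 24, value 11 + 16 + 5 + 14 = 46.
Best is crate C, crate B, crate E, and crate H with total value 48.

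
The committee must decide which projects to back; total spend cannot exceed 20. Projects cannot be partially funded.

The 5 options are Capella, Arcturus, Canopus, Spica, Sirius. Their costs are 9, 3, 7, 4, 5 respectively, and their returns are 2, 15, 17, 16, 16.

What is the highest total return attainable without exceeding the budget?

64

Canopus + Spica + Sirius: cost 7 + 4 + 5 = 16 ≤ 20, return 17 + 16 + 16 = 49.
Arcturus + Canopus + Spica + Sirius: cost 3 + 7 + 4 + 5 = 19 ≤ 20, return 15 + 17 + 16 + 16 = 64.
Arcturus + Canopus + Spica: cost 3 + 7 + 4 = 14 ≤ 20, return 15 + 17 + 16 = 48.
Best is Arcturus, Canopus, Spica, and Sirius with total return 64.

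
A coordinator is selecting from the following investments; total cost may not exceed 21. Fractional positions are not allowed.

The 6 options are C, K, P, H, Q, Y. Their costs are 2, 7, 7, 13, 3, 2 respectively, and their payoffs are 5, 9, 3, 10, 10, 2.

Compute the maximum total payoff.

29

Allowing fractional choices, the relaxed optimum would be about 31.4, but investments are indivisible.
C + K + P + Q: cost 2 + 7 + 7 + 3 = 19 ≤ 21, payoff 5 + 9 + 3 + 10 = 27.
C + H + Q + Y: cost 2 + 13 + 3 + 2 = 20 ≤ 21, payoff 5 + 10 + 10 + 2 = 27.
C + K + P + Q + Y: cost 2 + 7 + 7 + 3 + 2 = 21 ≤ 21, payoff 5 + 9 + 3 + 10 + 2 = 29.
Best is C, K, P, Q, and Y with total payoff 29.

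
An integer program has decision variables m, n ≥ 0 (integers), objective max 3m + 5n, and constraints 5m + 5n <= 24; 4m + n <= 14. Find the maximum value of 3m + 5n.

(m,n)=(0,4) is feasible, giving 20.
(m,n)=(1,3) is feasible, giving 18.
(m,n)=(0,3) is feasible, giving 15.
No feasible integer point exceeds 20.

20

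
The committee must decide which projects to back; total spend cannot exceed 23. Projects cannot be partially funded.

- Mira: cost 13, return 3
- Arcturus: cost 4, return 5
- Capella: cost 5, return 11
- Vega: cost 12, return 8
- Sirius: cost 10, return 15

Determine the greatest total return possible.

Arcturus + Capella + Sirius: cost 4 + 5 + 10 = 19 ≤ 23, return 5 + 11 + 15 = 31.
Capella + Sirius: cost 5 + 10 = 15 ≤ 23, return 11 + 15 = 26.
Best is Arcturus, Capella, and Sirius with total return 31.

31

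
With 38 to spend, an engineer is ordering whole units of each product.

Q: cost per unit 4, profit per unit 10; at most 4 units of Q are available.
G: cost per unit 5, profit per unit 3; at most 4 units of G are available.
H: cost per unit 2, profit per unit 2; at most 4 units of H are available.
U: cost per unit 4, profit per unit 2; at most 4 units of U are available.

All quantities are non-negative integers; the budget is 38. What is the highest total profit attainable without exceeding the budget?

56

4×Q, 2×G, 4×H, and 1×U: cost 38 ≤ 38, profit 4·10 + 2·3 + 4·2 + 1·2 = 56.
4×Q, 1×G, 4×H, and 2×U: cost 37 ≤ 38, profit 4·10 + 1·3 + 4·2 + 2·2 = 55.
Best is 56.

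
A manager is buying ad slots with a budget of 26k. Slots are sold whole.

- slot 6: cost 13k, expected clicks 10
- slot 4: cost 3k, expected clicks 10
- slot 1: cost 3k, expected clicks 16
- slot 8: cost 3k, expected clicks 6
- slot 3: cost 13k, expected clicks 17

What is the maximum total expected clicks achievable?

49

This is an integer program with binary decision variables.
slot 4 + slot 1 + slot 8 + slot 3: cost 3 + 3 + 3 + 13 = 22 ≤ 26, expected clicks 10 + 16 + 6 + 17 = 49.
slot 4 + slot 1 + slot 3: cost 3 + 3 + 13 = 19 ≤ 26, expected clicks 10 + 16 + 17 = 43.
Best is slot 4, slot 1, slot 8, and slot 3 with total expected clicks 49.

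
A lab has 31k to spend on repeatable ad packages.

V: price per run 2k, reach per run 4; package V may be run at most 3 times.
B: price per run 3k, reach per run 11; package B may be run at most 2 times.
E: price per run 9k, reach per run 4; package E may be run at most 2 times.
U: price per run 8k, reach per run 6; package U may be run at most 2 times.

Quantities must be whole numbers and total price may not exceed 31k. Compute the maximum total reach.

3×V, 2×B, and 2×U: price 28 ≤ 31, reach 3·4 + 2·11 + 2·6 = 46.
3×V, 2×B, 1×E, and 1×U: price 29 ≤ 31, reach 3·4 + 2·11 + 1·4 + 1·6 = 44.
Best is 46.

46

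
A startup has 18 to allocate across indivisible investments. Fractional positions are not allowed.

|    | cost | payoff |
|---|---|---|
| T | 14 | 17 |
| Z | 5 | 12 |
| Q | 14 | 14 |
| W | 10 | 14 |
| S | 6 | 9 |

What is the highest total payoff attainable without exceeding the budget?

Take Z and W: cost 5 + 10 = 15 ≤ 18, payoff 12 + 14 = 26.
No other feasible combination does better.

26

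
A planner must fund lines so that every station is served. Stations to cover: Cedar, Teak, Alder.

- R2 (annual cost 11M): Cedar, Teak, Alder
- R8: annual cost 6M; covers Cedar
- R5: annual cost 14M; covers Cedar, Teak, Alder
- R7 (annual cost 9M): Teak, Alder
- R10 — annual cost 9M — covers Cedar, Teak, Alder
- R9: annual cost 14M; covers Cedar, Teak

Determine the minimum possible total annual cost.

9

R10 alone covers Cedar, Teak, Alder — every station.
Total annual cost: 9.
No cover costs less than 9.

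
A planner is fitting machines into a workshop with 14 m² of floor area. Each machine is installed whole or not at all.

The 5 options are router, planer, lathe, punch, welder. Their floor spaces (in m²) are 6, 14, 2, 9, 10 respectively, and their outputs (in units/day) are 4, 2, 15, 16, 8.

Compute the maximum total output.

Take lathe and punch: floor space 2 + 9 = 11 ≤ 14, output 15 + 16 = 31.
No other feasible combination does better.

31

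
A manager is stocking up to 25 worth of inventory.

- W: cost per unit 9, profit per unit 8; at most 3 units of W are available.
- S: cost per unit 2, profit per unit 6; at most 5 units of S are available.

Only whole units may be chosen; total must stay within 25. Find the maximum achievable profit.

Take 1×W and 5×S: cost 19 ≤ 25, profit 1·8 + 5·6 = 38.
S has the best ratio (6/2) and is taken to its limit of 5; remaining capacity is filled optimally with the others.

38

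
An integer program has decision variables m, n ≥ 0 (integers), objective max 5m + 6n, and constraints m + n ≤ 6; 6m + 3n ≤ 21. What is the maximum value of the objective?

36

(m,n)=(0,6): 1·0+1·6=6≤6, 6·0+3·6=18≤21, objective 36.
(m,n)=(1,5): 1·1+1·5=6≤6, 6·1+3·5=21≤21, objective 35.
(m,n)=(0,5): 1·0+1·5=5≤6, 6·0+3·5=15≤21, objective 30.
The best lattice point is (0,6), giving 36.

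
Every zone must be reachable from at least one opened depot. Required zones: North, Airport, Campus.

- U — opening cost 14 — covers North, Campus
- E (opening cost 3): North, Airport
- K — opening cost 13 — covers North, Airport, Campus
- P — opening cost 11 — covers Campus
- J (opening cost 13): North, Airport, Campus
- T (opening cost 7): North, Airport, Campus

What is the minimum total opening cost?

This is a weighted set-cover instance.
The greedy cost-per-new-zone heuristic would pick E and T for 10, but a cheaper cover exists.
T alone covers North, Airport, Campus — every zone.
Total opening cost: 7.
No cover costs less than 7.

7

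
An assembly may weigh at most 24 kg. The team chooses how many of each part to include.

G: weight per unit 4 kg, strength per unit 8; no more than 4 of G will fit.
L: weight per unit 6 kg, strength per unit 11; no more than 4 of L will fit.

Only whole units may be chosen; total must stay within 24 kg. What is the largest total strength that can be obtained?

4×L: weight 24 ≤ 24, strength 4·11 = 44.
3×G and 2×L: weight 24 ≤ 24, strength 3·8 + 2·11 = 46.
Best is 46.

46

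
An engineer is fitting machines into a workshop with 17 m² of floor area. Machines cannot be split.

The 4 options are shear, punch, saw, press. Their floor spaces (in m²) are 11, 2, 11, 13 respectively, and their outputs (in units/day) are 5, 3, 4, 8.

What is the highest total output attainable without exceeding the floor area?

Treat it as a binary knapsack problem.
Take punch and press: floor space 2 + 13 = 15 ≤ 17, output 3 + 8 = 11.
No other feasible combination does better.

11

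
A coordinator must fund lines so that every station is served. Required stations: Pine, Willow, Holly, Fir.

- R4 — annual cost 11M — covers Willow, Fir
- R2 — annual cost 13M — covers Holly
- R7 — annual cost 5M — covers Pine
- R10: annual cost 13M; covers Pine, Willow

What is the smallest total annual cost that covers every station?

Choose R4, R2, and R7: together they cover Pine, Willow, Holly, Fir — every station.
Total annual cost: 11 + 13 + 5 = 29.
No cover costs less than 29.

29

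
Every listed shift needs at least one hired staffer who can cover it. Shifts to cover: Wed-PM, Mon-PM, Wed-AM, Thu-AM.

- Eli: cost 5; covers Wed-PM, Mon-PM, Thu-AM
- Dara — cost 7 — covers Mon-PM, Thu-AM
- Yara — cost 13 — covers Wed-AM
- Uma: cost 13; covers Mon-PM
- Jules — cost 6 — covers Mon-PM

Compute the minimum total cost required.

Choose Eli and Yara: together they cover Wed-PM, Mon-PM, Wed-AM, Thu-AM — every shift.
Total cost: 5 + 13 = 18.
No cover costs less than 18.

18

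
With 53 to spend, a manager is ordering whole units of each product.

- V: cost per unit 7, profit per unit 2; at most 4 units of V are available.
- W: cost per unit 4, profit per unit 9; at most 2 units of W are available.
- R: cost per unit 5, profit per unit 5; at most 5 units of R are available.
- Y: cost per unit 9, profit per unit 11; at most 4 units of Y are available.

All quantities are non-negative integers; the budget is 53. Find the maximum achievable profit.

67

This is a bounded integer knapsack.
2×W, 1×R, and 4×Y: cost 49 ≤ 53, profit 2·9 + 1·5 + 4·11 = 67.
2×W, 3×R, and 3×Y: cost 50 ≤ 53, profit 2·9 + 3·5 + 3·11 = 66.
Best is 67.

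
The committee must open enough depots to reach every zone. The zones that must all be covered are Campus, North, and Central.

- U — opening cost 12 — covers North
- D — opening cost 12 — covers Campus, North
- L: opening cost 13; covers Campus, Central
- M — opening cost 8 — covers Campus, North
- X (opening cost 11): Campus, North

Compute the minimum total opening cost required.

Choose L and M: together they cover Campus, North, Central — every zone.
Total opening cost: 13 + 8 = 21.
No cover costs less than 21.

21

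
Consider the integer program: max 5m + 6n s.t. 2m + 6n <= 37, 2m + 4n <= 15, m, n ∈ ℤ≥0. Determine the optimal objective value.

The continuous relaxation peaks at (7.5, 0) with value 37.50; rounding to a feasible lattice point costs some objective.
(m,n)=(7,0): 2·7+6·0=14≤37, 2·7+4·0=14≤15, objective 35.
(m,n)=(6,0): 2·6+6·0=12≤37, 2·6+4·0=12≤15, objective 30.
The best lattice point is (7,0), giving 35.

35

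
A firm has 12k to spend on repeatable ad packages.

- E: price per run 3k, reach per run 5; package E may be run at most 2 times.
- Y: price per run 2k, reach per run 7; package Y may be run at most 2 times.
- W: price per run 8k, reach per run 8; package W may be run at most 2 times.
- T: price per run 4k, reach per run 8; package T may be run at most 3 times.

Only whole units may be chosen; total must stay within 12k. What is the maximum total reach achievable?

This is a bounded integer knapsack.
1×E, 2×Y, and 1×T: price 11 ≤ 12, reach 1·5 + 2·7 + 1·8 = 27.
2×Y and 2×T: price 12 ≤ 12, reach 2·7 + 2·8 = 30.
Best is 30.

30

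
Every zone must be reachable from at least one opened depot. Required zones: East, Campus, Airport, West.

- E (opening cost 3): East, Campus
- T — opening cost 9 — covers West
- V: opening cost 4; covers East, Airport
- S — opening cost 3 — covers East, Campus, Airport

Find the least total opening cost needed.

12

Choose T and S: together they cover East, Campus, Airport, West — every zone.
Total opening cost: 9 + 3 = 12.
No cover costs less than 12.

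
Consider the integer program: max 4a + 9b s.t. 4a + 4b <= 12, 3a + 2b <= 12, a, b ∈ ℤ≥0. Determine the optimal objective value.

27

(a,b)=(0,3): 4·0+4·3=12≤12, 3·0+2·3=6≤12, objective 27.
(a,b)=(1,2): 4·1+4·2=12≤12, 3·1+2·2=7≤12, objective 22.
(a,b)=(0,2): 4·0+4·2=8≤12, 3·0+2·2=4≤12, objective 18.
No feasible integer point exceeds 27.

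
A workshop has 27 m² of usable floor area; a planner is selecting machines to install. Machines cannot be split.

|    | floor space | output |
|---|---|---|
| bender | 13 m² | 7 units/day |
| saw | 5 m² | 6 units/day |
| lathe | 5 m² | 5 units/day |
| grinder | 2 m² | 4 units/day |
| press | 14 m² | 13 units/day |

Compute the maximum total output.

28

This is an integer program with binary decision variables.
saw + lathe + press: floor space 5 + 5 + 14 = 24 ≤ 27, output 6 + 5 + 13 = 24.
saw + grinder + press: floor space 5 + 2 + 14 = 21 ≤ 27, output 6 + 4 + 13 = 23.
saw + lathe + grinder + press: floor space 5 + 5 + 2 + 14 = 26 ≤ 27, output 6 + 5 + 4 + 13 = 28.
Best is saw, lathe, grinder, and press with total output 28.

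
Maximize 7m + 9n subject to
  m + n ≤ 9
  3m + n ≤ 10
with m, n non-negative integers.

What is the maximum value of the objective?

(m,n)=(0,9): 1·0+1·9=9≤9, 3·0+1·9=9≤10, objective 81.
(m,n)=(0,8): 1·0+1·8=8≤9, 3·0+1·8=8≤10, objective 72.
Maximum is 81 at (m,n)=(0,9).

81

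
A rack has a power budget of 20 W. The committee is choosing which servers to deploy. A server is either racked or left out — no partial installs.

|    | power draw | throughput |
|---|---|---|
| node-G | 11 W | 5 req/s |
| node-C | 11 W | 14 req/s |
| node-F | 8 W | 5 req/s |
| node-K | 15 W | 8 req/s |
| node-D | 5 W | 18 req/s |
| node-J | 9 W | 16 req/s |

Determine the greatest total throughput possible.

34

Treat it as a binary knapsack problem.
Allowing fractional choices, the relaxed optimum would be about 41.6, but servers are indivisible.
node-D + node-J: power draw 5 + 9 = 14 ≤ 20, throughput 18 + 16 = 34.
node-C + node-J: power draw 11 + 9 = 20 ≤ 20, throughput 14 + 16 = 30.
node-C + node-D: power draw 11 + 5 = 16 ≤ 20, throughput 14 + 18 = 32.
Best is node-D and node-J with total throughput 34.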